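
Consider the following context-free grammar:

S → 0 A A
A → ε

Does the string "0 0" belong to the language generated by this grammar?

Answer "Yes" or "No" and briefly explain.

No - no valid derivation exists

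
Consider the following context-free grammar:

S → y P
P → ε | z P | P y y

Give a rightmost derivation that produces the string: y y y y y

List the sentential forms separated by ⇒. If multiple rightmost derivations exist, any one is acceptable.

S ⇒ y P ⇒ y P y y ⇒ y P y y y y ⇒ y y y y y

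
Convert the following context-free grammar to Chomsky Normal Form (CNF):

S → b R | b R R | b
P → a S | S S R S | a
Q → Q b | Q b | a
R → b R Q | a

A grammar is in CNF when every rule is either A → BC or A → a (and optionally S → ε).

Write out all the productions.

TB → b; S → b; TA → a; P → a; Q → a; R → a; S → TB R; S → TB X0; X0 → R R; P → TA S; P → S X1; X1 → S X2; X2 → R S; Q → Q TB; Q → Q TB; R → TB X3; X3 → R Q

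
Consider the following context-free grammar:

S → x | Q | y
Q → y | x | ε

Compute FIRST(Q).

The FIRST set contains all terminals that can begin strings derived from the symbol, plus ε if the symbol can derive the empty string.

We compute FIRST(Q) using the standard algorithm.
FIRST(Q) = {x, y, ε}
FIRST(S) = {x, y, ε}
Therefore, FIRST(Q) = {x, y, ε}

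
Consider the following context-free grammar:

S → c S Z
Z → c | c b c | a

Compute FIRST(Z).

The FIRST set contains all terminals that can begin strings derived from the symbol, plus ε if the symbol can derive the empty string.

We compute FIRST(Z) using the standard algorithm.
FIRST(S) = {c}
FIRST(Z) = {a, c}
Therefore, FIRST(Z) = {a, c}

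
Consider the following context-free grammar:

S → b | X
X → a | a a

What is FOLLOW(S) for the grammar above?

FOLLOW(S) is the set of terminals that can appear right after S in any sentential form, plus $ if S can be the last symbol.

We compute FOLLOW(S) using the standard algorithm.
FOLLOW(S) starts with {$}.
FIRST(S) = {a, b}
FIRST(X) = {a}
FOLLOW(S) = {$}
FOLLOW(X) = {$}
Therefore, FOLLOW(S) = {$}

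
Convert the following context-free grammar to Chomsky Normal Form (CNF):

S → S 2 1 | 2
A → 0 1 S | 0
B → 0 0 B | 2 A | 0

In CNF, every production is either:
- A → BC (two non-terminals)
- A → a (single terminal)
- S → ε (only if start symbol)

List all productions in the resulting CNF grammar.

T2 → 2; T1 → 1; S → 2; T0 → 0; A → 0; B → 0; S → S X0; X0 → T2 T1; A → T0 X1; X1 → T1 S; B → T0 X2; X2 → T0 B; B → T2 A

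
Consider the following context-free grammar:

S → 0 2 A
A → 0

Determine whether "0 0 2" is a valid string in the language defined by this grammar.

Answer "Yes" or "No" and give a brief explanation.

No - no valid derivation exists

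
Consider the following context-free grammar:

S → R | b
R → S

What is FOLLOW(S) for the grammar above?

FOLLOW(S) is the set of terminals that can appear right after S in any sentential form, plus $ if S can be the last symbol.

We compute FOLLOW(S) using the standard algorithm.
FOLLOW(S) starts with {$}.
FIRST(R) = {b}
FIRST(S) = {b}
FOLLOW(R) = {$}
FOLLOW(S) = {$}
Therefore, FOLLOW(S) = {$}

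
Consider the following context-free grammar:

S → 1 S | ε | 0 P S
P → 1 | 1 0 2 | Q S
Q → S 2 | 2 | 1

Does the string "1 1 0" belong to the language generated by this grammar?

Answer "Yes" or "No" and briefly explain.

No - no valid derivation exists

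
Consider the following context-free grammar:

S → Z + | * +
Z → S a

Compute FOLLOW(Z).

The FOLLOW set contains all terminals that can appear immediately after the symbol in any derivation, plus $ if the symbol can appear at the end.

We compute FOLLOW(Z) using the standard algorithm.
FOLLOW(S) starts with {$}.
FIRST(S) = {*}
FIRST(Z) = {*}
FOLLOW(S) = {$, a}
FOLLOW(Z) = {+}
Therefore, FOLLOW(Z) = {+}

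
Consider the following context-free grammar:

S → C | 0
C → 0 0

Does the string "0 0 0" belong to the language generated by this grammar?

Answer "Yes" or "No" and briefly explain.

No - no valid derivation exists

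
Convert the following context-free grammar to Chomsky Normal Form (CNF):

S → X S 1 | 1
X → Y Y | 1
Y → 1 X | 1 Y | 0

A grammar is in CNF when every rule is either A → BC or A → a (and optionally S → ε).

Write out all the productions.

T1 → 1; S → 1; X → 1; Y → 0; S → X X0; X0 → S T1; X → Y Y; Y → T1 X; Y → T1 Y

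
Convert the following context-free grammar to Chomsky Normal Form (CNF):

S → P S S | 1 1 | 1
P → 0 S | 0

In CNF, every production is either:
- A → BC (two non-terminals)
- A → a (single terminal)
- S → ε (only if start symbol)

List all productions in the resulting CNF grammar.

T1 → 1; S → 1; T0 → 0; P → 0; S → P X0; X0 → S S; S → T1 T1; P → T0 S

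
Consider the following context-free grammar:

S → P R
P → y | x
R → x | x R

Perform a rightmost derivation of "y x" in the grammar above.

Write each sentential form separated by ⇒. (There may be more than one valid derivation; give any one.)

S ⇒ P R ⇒ P x ⇒ y x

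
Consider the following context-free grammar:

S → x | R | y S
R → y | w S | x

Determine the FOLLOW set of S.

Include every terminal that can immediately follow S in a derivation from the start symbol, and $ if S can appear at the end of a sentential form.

We compute FOLLOW(S) using the standard algorithm.
FOLLOW(S) starts with {$}.
FIRST(R) = {w, x, y}
FIRST(S) = {w, x, y}
FOLLOW(R) = {$}
FOLLOW(S) = {$}
Therefore, FOLLOW(S) = {$}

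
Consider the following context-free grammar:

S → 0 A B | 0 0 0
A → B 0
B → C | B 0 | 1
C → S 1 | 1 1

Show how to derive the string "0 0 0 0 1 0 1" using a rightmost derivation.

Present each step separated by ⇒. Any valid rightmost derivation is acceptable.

S ⇒ 0 A B ⇒ 0 A 1 ⇒ 0 B 0 1 ⇒ 0 C 0 1 ⇒ 0 S 1 0 1 ⇒ 0 0 0 0 1 0 1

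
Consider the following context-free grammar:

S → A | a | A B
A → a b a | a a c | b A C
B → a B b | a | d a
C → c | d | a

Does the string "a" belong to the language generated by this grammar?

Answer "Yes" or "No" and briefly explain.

Yes - a valid derivation exists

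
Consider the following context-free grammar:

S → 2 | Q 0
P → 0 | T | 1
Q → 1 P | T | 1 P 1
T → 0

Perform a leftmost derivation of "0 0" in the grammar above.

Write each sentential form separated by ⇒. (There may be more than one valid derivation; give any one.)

S ⇒ Q 0 ⇒ T 0 ⇒ 0 0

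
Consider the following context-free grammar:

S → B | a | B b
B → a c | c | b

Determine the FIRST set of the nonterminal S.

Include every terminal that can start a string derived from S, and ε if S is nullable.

We compute FIRST(S) using the standard algorithm.
FIRST(B) = {a, b, c}
FIRST(S) = {a, b, c}
Therefore, FIRST(S) = {a, b, c}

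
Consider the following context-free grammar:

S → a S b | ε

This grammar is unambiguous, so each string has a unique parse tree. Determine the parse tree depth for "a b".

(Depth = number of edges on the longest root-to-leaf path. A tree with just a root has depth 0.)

2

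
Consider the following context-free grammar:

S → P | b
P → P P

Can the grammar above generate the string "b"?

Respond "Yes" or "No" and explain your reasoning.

Yes - a valid derivation exists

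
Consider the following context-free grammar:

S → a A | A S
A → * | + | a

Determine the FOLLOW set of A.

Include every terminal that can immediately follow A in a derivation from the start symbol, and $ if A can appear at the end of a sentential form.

We compute FOLLOW(A) using the standard algorithm.
FOLLOW(S) starts with {$}.
FIRST(A) = {*, +, a}
FIRST(S) = {*, +, a}
FOLLOW(A) = {$, *, +, a}
FOLLOW(S) = {$}
Therefore, FOLLOW(A) = {$, *, +, a}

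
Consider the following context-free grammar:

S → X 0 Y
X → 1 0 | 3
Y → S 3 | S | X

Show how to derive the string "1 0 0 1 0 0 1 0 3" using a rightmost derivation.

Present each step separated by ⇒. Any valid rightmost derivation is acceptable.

S ⇒ X 0 Y ⇒ X 0 S 3 ⇒ X 0 X 0 Y 3 ⇒ X 0 X 0 X 3 ⇒ X 0 X 0 1 0 3 ⇒ X 0 1 0 0 1 0 3 ⇒ 1 0 0 1 0 0 1 0 3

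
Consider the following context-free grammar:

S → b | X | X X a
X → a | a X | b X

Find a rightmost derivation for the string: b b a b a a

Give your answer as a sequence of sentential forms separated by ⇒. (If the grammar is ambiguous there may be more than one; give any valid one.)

S ⇒ X X a ⇒ X b X a ⇒ X b a a ⇒ b X b a a ⇒ b b X b a a ⇒ b b a b a a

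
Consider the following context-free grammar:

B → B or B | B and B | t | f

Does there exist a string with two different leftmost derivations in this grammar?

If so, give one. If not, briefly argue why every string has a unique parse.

Yes - the string 't and t or t and f or t and t' has two distinct leftmost derivations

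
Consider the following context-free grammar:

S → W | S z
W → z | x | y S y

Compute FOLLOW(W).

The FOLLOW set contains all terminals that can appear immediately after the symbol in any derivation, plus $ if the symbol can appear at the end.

We compute FOLLOW(W) using the standard algorithm.
FOLLOW(S) starts with {$}.
FIRST(S) = {x, y, z}
FIRST(W) = {x, y, z}
FOLLOW(S) = {$, y, z}
FOLLOW(W) = {$, y, z}
Therefore, FOLLOW(W) = {$, y, z}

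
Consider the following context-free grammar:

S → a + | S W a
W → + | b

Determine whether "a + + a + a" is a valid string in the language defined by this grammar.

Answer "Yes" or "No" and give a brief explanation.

Yes - a valid derivation exists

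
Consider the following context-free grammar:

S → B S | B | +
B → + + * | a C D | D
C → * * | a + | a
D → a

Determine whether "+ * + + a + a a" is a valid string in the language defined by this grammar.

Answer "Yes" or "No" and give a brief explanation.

No - no valid derivation exists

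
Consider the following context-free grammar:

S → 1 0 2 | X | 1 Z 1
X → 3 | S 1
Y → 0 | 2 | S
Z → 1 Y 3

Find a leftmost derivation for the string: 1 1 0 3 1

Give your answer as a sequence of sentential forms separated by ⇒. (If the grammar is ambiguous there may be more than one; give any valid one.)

S ⇒ 1 Z 1 ⇒ 1 1 Y 3 1 ⇒ 1 1 0 3 1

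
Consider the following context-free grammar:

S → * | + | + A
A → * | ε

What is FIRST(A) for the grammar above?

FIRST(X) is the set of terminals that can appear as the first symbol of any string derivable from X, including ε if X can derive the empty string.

We compute FIRST(A) using the standard algorithm.
FIRST(A) = {*, ε}
FIRST(S) = {*, +}
Therefore, FIRST(A) = {*, ε}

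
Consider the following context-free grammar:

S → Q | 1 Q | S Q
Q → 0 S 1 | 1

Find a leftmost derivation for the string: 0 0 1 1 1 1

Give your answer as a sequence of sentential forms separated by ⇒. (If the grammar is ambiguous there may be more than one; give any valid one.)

S ⇒ Q ⇒ 0 S 1 ⇒ 0 Q 1 ⇒ 0 0 S 1 1 ⇒ 0 0 1 Q 1 1 ⇒ 0 0 1 1 1 1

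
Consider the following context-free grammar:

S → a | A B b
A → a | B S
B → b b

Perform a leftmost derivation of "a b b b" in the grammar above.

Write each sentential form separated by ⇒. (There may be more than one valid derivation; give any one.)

S ⇒ A B b ⇒ a B b ⇒ a b b b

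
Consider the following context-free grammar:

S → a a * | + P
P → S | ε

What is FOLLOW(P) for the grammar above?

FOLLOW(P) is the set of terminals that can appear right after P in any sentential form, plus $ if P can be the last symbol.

We compute FOLLOW(P) using the standard algorithm.
FOLLOW(S) starts with {$}.
FIRST(P) = {+, a, ε}
FIRST(S) = {+, a}
FOLLOW(P) = {$}
FOLLOW(S) = {$}
Therefore, FOLLOW(P) = {$}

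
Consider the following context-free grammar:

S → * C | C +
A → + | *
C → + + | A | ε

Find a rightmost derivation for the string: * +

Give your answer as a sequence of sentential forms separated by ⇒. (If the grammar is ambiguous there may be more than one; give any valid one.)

S ⇒ * C ⇒ * A ⇒ * +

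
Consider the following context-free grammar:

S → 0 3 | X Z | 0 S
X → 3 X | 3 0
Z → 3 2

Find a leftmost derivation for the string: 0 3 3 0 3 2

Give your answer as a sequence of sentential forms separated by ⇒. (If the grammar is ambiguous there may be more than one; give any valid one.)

S ⇒ 0 S ⇒ 0 X Z ⇒ 0 3 X Z ⇒ 0 3 3 0 Z ⇒ 0 3 3 0 3 2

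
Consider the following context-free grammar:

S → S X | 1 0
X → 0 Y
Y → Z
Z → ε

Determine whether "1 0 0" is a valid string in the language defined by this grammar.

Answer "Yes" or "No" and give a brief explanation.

Yes - a valid derivation exists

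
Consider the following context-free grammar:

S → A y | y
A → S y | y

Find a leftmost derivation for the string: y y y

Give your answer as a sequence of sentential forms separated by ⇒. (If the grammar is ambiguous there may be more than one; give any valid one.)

S ⇒ A y ⇒ S y y ⇒ y y y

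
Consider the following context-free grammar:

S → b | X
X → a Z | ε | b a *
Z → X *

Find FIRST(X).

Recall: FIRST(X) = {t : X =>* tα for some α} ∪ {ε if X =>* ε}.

We compute FIRST(X) using the standard algorithm.
FIRST(S) = {a, b, ε}
FIRST(X) = {a, b, ε}
FIRST(Z) = {*, a, b}
Therefore, FIRST(X) = {a, b, ε}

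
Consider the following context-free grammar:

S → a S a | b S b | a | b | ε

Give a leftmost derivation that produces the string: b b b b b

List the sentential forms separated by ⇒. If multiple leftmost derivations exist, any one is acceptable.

S ⇒ b S b ⇒ b b S b b ⇒ b b b b b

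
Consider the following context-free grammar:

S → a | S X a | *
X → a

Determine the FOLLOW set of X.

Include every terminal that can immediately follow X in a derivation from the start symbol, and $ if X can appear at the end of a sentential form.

We compute FOLLOW(X) using the standard algorithm.
FOLLOW(S) starts with {$}.
FIRST(S) = {*, a}
FIRST(X) = {a}
FOLLOW(S) = {$, a}
FOLLOW(X) = {a}
Therefore, FOLLOW(X) = {a}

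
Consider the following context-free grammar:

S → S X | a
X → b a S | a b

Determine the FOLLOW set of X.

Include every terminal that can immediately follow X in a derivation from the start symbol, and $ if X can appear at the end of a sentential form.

We compute FOLLOW(X) using the standard algorithm.
FOLLOW(S) starts with {$}.
FIRST(S) = {a}
FIRST(X) = {a, b}
FOLLOW(S) = {$, a, b}
FOLLOW(X) = {$, a, b}
Therefore, FOLLOW(X) = {$, a, b}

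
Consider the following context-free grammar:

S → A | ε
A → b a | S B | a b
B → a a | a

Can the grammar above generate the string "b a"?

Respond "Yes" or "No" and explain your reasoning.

Yes - a valid derivation exists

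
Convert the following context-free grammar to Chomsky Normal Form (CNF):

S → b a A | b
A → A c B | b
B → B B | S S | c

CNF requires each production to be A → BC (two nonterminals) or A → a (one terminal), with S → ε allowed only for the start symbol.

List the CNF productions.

TB → b; TA → a; S → b; TC → c; A → b; B → c; S → TB X0; X0 → TA A; A → A X1; X1 → TC B; B → B B; B → S S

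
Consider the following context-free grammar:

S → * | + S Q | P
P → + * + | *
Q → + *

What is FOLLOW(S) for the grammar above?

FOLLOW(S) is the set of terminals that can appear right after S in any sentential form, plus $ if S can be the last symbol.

We compute FOLLOW(S) using the standard algorithm.
FOLLOW(S) starts with {$}.
FIRST(P) = {*, +}
FIRST(Q) = {+}
FIRST(S) = {*, +}
FOLLOW(P) = {$, +}
FOLLOW(Q) = {$, +}
FOLLOW(S) = {$, +}
Therefore, FOLLOW(S) = {$, +}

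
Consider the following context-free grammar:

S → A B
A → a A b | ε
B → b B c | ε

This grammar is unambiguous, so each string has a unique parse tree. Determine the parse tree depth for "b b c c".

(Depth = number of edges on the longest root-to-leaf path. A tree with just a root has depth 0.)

4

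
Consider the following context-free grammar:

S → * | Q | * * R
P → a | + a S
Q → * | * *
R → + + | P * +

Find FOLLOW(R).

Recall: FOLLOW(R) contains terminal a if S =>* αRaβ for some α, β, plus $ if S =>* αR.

We compute FOLLOW(R) using the standard algorithm.
FOLLOW(S) starts with {$}.
FIRST(P) = {+, a}
FIRST(Q) = {*}
FIRST(R) = {+, a}
FIRST(S) = {*}
FOLLOW(P) = {*}
FOLLOW(Q) = {$, *}
FOLLOW(R) = {$, *}
FOLLOW(S) = {$, *}
Therefore, FOLLOW(R) = {$, *}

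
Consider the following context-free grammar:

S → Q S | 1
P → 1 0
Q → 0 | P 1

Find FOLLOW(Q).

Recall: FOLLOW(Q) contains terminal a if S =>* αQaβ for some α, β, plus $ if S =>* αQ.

We compute FOLLOW(Q) using the standard algorithm.
FOLLOW(S) starts with {$}.
FIRST(P) = {1}
FIRST(Q) = {0, 1}
FIRST(S) = {0, 1}
FOLLOW(P) = {1}
FOLLOW(Q) = {0, 1}
FOLLOW(S) = {$}
Therefore, FOLLOW(Q) = {0, 1}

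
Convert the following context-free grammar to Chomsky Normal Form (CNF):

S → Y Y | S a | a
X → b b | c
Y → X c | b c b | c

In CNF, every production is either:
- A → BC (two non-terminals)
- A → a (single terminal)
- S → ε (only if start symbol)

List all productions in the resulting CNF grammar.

TA → a; S → a; TB → b; X → c; TC → c; Y → c; S → Y Y; S → S TA; X → TB TB; Y → X TC; Y → TB X0; X0 → TC TB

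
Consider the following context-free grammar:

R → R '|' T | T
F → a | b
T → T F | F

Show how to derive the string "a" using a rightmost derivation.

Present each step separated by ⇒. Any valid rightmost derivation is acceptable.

R ⇒ T ⇒ F ⇒ a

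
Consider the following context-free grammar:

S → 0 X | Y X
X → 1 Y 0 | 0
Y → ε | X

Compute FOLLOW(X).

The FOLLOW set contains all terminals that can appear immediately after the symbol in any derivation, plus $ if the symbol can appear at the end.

We compute FOLLOW(X) using the standard algorithm.
FOLLOW(S) starts with {$}.
FIRST(S) = {0, 1}
FIRST(X) = {0, 1}
FIRST(Y) = {0, 1, ε}
FOLLOW(S) = {$}
FOLLOW(X) = {$, 0, 1}
FOLLOW(Y) = {0, 1}
Therefore, FOLLOW(X) = {$, 0, 1}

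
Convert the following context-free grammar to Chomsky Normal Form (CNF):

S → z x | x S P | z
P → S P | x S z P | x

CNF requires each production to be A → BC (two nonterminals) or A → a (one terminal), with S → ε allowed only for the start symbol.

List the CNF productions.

TZ → z; TX → x; S → z; P → x; S → TZ TX; S → TX X0; X0 → S P; P → S P; P → TX X1; X1 → S X2; X2 → TZ P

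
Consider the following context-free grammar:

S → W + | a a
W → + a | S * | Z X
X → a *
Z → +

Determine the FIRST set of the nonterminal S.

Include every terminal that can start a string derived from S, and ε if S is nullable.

We compute FIRST(S) using the standard algorithm.
FIRST(S) = {+, a}
FIRST(W) = {+, a}
FIRST(X) = {a}
FIRST(Z) = {+}
Therefore, FIRST(S) = {+, a}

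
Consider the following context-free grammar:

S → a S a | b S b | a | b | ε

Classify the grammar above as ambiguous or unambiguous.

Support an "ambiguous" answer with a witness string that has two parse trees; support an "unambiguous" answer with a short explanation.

Unambiguous - every string in the language has a unique parse tree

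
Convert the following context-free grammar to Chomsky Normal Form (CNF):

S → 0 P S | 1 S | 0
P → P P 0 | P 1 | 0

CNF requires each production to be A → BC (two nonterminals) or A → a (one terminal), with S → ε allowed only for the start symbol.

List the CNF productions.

T0 → 0; T1 → 1; S → 0; P → 0; S → T0 X0; X0 → P S; S → T1 S; P → P X1; X1 → P T0; P → P T1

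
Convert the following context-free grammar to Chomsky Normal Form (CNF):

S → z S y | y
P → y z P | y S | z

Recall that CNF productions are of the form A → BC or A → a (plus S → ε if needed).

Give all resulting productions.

TZ → z; TY → y; S → y; P → z; S → TZ X0; X0 → S TY; P → TY X1; X1 → TZ P; P → TY S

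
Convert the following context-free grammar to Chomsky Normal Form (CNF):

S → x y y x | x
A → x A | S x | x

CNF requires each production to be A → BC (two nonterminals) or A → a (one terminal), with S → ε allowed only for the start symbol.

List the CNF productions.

TX → x; TY → y; S → x; A → x; S → TX X0; X0 → TY X1; X1 → TY TX; A → TX A; A → S TX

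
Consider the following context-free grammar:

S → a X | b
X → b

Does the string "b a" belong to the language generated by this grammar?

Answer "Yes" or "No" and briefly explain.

No - no valid derivation exists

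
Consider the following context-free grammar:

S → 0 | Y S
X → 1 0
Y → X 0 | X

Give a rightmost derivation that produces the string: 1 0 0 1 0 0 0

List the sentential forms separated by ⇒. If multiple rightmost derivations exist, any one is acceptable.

S ⇒ Y S ⇒ Y Y S ⇒ Y Y 0 ⇒ Y X 0 0 ⇒ Y 1 0 0 0 ⇒ X 0 1 0 0 0 ⇒ 1 0 0 1 0 0 0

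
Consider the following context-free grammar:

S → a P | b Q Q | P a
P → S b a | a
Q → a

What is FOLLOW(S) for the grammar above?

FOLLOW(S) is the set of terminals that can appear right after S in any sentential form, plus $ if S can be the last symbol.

We compute FOLLOW(S) using the standard algorithm.
FOLLOW(S) starts with {$}.
FIRST(P) = {a, b}
FIRST(Q) = {a}
FIRST(S) = {a, b}
FOLLOW(P) = {$, a, b}
FOLLOW(Q) = {$, a, b}
FOLLOW(S) = {$, b}
Therefore, FOLLOW(S) = {$, b}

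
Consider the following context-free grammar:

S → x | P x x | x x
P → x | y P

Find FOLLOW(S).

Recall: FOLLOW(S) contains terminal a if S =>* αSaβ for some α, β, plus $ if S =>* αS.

We compute FOLLOW(S) using the standard algorithm.
FOLLOW(S) starts with {$}.
FIRST(P) = {x, y}
FIRST(S) = {x, y}
FOLLOW(P) = {x}
FOLLOW(S) = {$}
Therefore, FOLLOW(S) = {$}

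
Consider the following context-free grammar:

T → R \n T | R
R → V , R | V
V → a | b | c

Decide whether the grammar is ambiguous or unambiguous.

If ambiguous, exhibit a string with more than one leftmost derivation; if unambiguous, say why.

Unambiguous - every string in the language has a unique leftmost derivation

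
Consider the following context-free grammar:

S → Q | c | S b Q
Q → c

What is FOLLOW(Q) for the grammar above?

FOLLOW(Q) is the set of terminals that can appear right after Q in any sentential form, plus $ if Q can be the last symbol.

We compute FOLLOW(Q) using the standard algorithm.
FOLLOW(S) starts with {$}.
FIRST(Q) = {c}
FIRST(S) = {c}
FOLLOW(Q) = {$, b}
FOLLOW(S) = {$, b}
Therefore, FOLLOW(Q) = {$, b}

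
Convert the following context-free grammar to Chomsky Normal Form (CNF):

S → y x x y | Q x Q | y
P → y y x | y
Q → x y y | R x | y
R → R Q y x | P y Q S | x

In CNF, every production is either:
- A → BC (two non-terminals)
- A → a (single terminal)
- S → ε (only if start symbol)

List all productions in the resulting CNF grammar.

TY → y; TX → x; S → y; P → y; Q → y; R → x; S → TY X0; X0 → TX X1; X1 → TX TY; S → Q X2; X2 → TX Q; P → TY X3; X3 → TY TX; Q → TX X4; X4 → TY TY; Q → R TX; R → R X5; X5 → Q X6; X6 → TY TX; R → P X7; X7 → TY X8; X8 → Q S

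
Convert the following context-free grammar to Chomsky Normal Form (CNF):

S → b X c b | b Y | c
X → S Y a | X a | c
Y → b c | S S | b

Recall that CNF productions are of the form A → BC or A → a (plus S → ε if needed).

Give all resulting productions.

TB → b; TC → c; S → c; TA → a; X → c; Y → b; S → TB X0; X0 → X X1; X1 → TC TB; S → TB Y; X → S X2; X2 → Y TA; X → X TA; Y → TB TC; Y → S S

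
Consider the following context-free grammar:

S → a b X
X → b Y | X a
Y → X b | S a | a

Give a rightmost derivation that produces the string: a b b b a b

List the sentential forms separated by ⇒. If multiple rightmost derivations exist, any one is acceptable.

S ⇒ a b X ⇒ a b b Y ⇒ a b b X b ⇒ a b b b Y b ⇒ a b b b a b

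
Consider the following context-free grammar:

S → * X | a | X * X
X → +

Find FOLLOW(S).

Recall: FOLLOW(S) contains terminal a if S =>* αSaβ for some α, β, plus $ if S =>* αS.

We compute FOLLOW(S) using the standard algorithm.
FOLLOW(S) starts with {$}.
FIRST(S) = {*, +, a}
FIRST(X) = {+}
FOLLOW(S) = {$}
FOLLOW(X) = {$, *}
Therefore, FOLLOW(S) = {$}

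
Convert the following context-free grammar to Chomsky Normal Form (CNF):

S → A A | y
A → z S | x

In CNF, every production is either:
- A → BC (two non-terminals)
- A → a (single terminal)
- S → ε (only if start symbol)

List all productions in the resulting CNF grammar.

S → y; TZ → z; A → x; S → A A; A → TZ S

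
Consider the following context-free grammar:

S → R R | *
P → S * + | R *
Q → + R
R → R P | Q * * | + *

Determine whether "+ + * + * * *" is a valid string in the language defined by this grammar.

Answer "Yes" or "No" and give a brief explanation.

No - no valid derivation exists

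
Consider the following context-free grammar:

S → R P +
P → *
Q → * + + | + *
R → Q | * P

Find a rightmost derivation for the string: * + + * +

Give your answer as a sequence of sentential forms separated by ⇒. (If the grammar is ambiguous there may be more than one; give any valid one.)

S ⇒ R P + ⇒ R * + ⇒ Q * + ⇒ * + + * +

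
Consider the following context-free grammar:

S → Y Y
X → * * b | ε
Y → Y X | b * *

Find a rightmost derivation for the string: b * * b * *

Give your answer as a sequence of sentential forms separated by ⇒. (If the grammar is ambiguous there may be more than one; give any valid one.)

S ⇒ Y Y ⇒ Y b * * ⇒ b * * b * *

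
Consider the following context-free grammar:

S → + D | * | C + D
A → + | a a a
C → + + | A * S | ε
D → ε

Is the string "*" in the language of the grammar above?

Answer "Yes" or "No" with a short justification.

Yes - a valid derivation exists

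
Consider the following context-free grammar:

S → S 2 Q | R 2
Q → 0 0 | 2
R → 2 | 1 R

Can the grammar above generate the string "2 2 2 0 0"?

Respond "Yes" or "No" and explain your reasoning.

Yes - a valid derivation exists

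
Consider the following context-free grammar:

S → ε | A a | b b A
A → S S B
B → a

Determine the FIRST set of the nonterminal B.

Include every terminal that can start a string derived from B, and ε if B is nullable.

We compute FIRST(B) using the standard algorithm.
FIRST(A) = {a, b}
FIRST(B) = {a}
FIRST(S) = {a, b, ε}
Therefore, FIRST(B) = {a}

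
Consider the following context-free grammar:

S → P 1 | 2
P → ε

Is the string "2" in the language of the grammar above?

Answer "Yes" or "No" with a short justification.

Yes - a valid derivation exists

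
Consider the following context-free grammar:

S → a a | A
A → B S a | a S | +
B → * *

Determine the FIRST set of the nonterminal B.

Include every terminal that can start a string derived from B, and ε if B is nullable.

We compute FIRST(B) using the standard algorithm.
FIRST(A) = {*, +, a}
FIRST(B) = {*}
FIRST(S) = {*, +, a}
Therefore, FIRST(B) = {*}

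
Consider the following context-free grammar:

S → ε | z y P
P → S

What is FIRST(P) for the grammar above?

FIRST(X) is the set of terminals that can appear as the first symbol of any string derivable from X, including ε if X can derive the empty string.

We compute FIRST(P) using the standard algorithm.
FIRST(P) = {z, ε}
FIRST(S) = {z, ε}
Therefore, FIRST(P) = {z, ε}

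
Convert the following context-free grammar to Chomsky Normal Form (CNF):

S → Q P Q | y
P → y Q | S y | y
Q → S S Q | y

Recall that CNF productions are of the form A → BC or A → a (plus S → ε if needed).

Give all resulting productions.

S → y; TY → y; P → y; Q → y; S → Q X0; X0 → P Q; P → TY Q; P → S TY; Q → S X1; X1 → S Q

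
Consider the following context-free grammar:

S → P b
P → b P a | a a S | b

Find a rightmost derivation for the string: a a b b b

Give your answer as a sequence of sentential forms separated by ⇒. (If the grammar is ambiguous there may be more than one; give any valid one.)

S ⇒ P b ⇒ a a S b ⇒ a a P b b ⇒ a a b b b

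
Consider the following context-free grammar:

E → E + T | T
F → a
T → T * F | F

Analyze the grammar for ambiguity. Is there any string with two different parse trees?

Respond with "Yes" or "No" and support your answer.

No - the grammar is unambiguous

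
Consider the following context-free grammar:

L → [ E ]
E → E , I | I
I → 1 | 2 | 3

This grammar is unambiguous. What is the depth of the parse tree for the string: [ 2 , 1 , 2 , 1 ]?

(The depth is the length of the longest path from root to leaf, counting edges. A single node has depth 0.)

6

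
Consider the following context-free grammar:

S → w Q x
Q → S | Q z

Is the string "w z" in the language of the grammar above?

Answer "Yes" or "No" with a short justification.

No - no valid derivation exists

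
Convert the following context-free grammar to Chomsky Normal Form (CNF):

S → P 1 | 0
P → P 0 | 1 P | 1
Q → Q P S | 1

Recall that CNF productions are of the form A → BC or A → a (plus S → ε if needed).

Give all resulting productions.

T1 → 1; S → 0; T0 → 0; P → 1; Q → 1; S → P T1; P → P T0; P → T1 P; Q → Q X0; X0 → P S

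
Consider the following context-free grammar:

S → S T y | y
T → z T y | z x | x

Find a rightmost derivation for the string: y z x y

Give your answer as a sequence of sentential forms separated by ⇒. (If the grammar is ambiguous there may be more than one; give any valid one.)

S ⇒ S T y ⇒ S z x y ⇒ y z x y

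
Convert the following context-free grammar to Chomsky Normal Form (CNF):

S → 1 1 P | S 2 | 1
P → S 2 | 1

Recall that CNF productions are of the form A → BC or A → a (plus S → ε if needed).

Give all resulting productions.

T1 → 1; T2 → 2; S → 1; P → 1; S → T1 X0; X0 → T1 P; S → S T2; P → S T2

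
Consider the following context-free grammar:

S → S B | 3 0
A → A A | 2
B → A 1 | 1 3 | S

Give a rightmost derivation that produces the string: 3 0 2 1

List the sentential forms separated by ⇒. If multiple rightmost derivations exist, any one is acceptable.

S ⇒ S B ⇒ S A 1 ⇒ S 2 1 ⇒ 3 0 2 1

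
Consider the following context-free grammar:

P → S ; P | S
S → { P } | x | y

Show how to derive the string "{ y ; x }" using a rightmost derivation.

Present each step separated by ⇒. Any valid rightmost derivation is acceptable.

P ⇒ S ⇒ { P } ⇒ { S ; P } ⇒ { S ; S } ⇒ { S ; x } ⇒ { y ; x }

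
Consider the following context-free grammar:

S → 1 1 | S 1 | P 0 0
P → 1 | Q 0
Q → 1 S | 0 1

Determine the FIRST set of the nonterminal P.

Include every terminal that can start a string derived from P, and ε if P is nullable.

We compute FIRST(P) using the standard algorithm.
FIRST(P) = {0, 1}
FIRST(Q) = {0, 1}
FIRST(S) = {0, 1}
Therefore, FIRST(P) = {0, 1}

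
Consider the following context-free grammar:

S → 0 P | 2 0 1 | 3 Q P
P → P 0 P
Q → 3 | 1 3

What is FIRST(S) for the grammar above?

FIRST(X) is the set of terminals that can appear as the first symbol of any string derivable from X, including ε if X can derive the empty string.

We compute FIRST(S) using the standard algorithm.
FIRST(P) = {}
FIRST(Q) = {1, 3}
FIRST(S) = {0, 2, 3}
Therefore, FIRST(S) = {0, 2, 3}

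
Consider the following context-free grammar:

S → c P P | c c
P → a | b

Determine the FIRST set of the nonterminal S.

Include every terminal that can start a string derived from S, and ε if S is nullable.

We compute FIRST(S) using the standard algorithm.
FIRST(P) = {a, b}
FIRST(S) = {c}
Therefore, FIRST(S) = {c}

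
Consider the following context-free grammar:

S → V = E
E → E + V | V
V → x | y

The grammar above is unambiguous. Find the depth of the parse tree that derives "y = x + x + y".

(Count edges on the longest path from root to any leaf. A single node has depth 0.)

5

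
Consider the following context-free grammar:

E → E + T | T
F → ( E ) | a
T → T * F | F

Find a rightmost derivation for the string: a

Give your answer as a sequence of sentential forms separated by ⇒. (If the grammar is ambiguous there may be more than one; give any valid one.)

E ⇒ T ⇒ F ⇒ a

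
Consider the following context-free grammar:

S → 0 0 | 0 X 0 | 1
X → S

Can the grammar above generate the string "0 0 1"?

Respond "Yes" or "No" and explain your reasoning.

No - no valid derivation exists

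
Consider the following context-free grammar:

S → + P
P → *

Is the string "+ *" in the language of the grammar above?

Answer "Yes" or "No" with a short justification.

Yes - a valid derivation exists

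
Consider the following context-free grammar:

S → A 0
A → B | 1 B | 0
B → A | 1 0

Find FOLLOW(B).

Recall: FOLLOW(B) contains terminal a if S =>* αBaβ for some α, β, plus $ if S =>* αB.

We compute FOLLOW(B) using the standard algorithm.
FOLLOW(S) starts with {$}.
FIRST(A) = {0, 1}
FIRST(B) = {0, 1}
FIRST(S) = {0, 1}
FOLLOW(A) = {0}
FOLLOW(B) = {0}
FOLLOW(S) = {$}
Therefore, FOLLOW(B) = {0}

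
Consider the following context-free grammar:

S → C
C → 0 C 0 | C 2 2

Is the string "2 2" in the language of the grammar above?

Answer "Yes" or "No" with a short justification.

No - no valid derivation exists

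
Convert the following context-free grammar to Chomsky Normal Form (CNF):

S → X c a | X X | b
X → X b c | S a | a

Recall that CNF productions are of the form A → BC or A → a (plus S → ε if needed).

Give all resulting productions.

TC → c; TA → a; S → b; TB → b; X → a; S → X X0; X0 → TC TA; S → X X; X → X X1; X1 → TB TC; X → S TA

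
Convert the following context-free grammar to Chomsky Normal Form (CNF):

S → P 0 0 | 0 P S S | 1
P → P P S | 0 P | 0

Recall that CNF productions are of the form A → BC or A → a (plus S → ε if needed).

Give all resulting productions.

T0 → 0; S → 1; P → 0; S → P X0; X0 → T0 T0; S → T0 X1; X1 → P X2; X2 → S S; P → P X3; X3 → P S; P → T0 P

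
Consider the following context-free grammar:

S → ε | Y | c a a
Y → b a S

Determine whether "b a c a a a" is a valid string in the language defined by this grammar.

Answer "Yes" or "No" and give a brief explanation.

No - no valid derivation exists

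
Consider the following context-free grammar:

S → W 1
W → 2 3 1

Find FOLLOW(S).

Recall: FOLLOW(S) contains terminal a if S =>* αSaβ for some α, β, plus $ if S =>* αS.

We compute FOLLOW(S) using the standard algorithm.
FOLLOW(S) starts with {$}.
FIRST(S) = {2}
FIRST(W) = {2}
FOLLOW(S) = {$}
FOLLOW(W) = {1}
Therefore, FOLLOW(S) = {$}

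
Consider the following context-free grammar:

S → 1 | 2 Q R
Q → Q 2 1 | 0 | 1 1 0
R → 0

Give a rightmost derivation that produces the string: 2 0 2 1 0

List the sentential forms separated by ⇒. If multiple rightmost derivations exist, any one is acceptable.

S ⇒ 2 Q R ⇒ 2 Q 0 ⇒ 2 Q 2 1 0 ⇒ 2 0 2 1 0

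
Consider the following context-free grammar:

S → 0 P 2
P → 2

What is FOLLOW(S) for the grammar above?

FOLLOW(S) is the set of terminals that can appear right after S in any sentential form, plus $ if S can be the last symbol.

We compute FOLLOW(S) using the standard algorithm.
FOLLOW(S) starts with {$}.
FIRST(P) = {2}
FIRST(S) = {0}
FOLLOW(P) = {2}
FOLLOW(S) = {$}
Therefore, FOLLOW(S) = {$}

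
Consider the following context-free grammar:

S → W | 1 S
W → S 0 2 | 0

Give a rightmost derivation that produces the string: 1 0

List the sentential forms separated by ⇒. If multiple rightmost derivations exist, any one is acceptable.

S ⇒ 1 S ⇒ 1 W ⇒ 1 0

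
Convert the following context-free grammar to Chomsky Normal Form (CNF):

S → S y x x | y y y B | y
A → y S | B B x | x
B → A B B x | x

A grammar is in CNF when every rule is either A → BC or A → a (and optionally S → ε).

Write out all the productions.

TY → y; TX → x; S → y; A → x; B → x; S → S X0; X0 → TY X1; X1 → TX TX; S → TY X2; X2 → TY X3; X3 → TY B; A → TY S; A → B X4; X4 → B TX; B → A X5; X5 → B X6; X6 → B TX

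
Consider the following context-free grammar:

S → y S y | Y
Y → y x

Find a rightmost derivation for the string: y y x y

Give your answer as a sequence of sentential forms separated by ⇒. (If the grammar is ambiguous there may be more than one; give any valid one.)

S ⇒ y S y ⇒ y Y y ⇒ y y x y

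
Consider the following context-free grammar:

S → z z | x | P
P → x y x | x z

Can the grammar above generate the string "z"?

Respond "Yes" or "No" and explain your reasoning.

No - no valid derivation exists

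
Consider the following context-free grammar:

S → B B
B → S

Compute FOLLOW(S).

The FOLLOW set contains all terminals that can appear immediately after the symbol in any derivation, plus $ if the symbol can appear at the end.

We compute FOLLOW(S) using the standard algorithm.
FOLLOW(S) starts with {$}.
FIRST(B) = {}
FIRST(S) = {}
FOLLOW(B) = {$}
FOLLOW(S) = {$}
Therefore, FOLLOW(S) = {$}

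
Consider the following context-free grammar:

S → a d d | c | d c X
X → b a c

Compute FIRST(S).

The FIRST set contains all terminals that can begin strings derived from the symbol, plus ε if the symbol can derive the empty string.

We compute FIRST(S) using the standard algorithm.
FIRST(S) = {a, c, d}
FIRST(X) = {b}
Therefore, FIRST(S) = {a, c, d}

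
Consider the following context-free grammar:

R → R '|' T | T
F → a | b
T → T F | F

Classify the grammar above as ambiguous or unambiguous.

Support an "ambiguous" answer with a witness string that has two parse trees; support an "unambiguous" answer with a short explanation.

Unambiguous - every string in the language has a unique parse tree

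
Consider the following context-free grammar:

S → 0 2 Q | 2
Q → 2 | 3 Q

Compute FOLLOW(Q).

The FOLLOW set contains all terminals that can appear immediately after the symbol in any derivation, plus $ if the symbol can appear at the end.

We compute FOLLOW(Q) using the standard algorithm.
FOLLOW(S) starts with {$}.
FIRST(Q) = {2, 3}
FIRST(S) = {0, 2}
FOLLOW(Q) = {$}
FOLLOW(S) = {$}
Therefore, FOLLOW(Q) = {$}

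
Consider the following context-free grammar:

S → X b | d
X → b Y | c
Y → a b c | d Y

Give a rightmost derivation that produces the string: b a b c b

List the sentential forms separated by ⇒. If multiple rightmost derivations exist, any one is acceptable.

S ⇒ X b ⇒ b Y b ⇒ b a b c b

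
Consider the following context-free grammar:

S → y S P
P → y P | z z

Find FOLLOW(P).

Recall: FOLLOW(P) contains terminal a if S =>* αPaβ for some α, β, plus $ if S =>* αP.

We compute FOLLOW(P) using the standard algorithm.
FOLLOW(S) starts with {$}.
FIRST(P) = {y, z}
FIRST(S) = {y}
FOLLOW(P) = {$, y, z}
FOLLOW(S) = {$, y, z}
Therefore, FOLLOW(P) = {$, y, z}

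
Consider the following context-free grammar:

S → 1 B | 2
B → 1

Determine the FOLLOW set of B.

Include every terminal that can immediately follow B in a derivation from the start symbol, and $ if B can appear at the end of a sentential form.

We compute FOLLOW(B) using the standard algorithm.
FOLLOW(S) starts with {$}.
FIRST(B) = {1}
FIRST(S) = {1, 2}
FOLLOW(B) = {$}
FOLLOW(S) = {$}
Therefore, FOLLOW(B) = {$}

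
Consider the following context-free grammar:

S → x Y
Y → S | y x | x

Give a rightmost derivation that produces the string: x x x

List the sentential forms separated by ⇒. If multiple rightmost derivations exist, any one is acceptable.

S ⇒ x Y ⇒ x S ⇒ x x Y ⇒ x x x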